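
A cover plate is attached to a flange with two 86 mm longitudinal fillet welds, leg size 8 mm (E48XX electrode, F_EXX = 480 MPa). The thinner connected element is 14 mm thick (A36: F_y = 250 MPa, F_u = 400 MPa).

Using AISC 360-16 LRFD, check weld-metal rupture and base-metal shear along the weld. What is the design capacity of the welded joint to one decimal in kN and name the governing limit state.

Weld metal: throat = 0.707×8 = 5.656 mm, L = 2×86 = 172 mm. φR_n = 0.75 × 0.6 × 480 × 5.656 × 172 = 210.1 kN.
Base metal shear (14 mm plate): yield φR_n = 1.0×0.6×250×14×172 = 361.2 kN; rupture φR_n = 0.75×0.6×400×14×172 = 433.4 kN; take 361.2 kN (yield).
Governing: min(210.1, 361.2) = 210.1 kN → weld metal.

210.1 kN (weld metal governs)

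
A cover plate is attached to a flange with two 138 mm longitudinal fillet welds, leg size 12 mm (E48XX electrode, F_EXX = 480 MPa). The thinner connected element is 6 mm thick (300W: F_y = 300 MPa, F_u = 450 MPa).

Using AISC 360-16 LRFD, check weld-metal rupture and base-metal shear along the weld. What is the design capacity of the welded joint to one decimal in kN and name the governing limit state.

Weld metal: throat = 0.707×12 = 8.484 mm, L = 2×138 = 276 mm. φR_n = 0.75 × 0.6 × 480 × 8.484 × 276 = 505.8 kN.
Base metal shear (6 mm plate): yield φR_n = 1.0×0.6×300×6×276 = 298.1 kN; rupture φR_n = 0.75×0.6×450×6×276 = 335.3 kN; take 298.1 kN (yield).
Governing: min(505.8, 298.1) = 298.1 kN → base-metal shear.

298.1 kN (base-metal shear governs)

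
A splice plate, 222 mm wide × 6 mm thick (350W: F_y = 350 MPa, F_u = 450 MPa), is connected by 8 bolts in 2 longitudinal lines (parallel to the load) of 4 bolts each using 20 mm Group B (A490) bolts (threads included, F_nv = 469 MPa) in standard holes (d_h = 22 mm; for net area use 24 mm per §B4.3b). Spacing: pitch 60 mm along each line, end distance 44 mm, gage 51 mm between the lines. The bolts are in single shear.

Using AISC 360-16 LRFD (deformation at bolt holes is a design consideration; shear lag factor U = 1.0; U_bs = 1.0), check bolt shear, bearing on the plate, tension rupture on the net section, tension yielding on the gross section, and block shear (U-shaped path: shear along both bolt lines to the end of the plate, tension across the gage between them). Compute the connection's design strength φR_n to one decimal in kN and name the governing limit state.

352.4 kN (net-section rupture governs)

Bolt shear: A_b = π(20)²/4 = 314.16 mm². φR_n = 0.75 × 469 × 314.16 × 8 × 1 = 884.0 kN.
Bearing (6 mm plate, F_u = 450 MPa): end bolts L_c = 44 − 22/2 = 33, R_n = min(1.2×33×6×450, 2.4×20×6×450) = 106.92 kN/bolt; interior L_c = 60 − 22 = 38, R_n = 123.12 kN/bolt. φR_n = 0.75 × (2×106.92 + 6×123.12) = 714.4 kN.
Tension rupture (net): A_n = (222 − 2×24)×6 = 1044 mm² (U = 1.0, A_e = A_n). φR_n = 0.75 × 450 × 1044 = 352.4 kN.
Tension yield (gross): A_g = 222×6 = 1332 mm². φR_n = 0.90 × 350 × 1332 = 419.6 kN.
Block shear: shear path 2×[44+3×60] = 2×224 mm, A_gv = 2688, A_nv = 2×(224 − 3.5×24)×6 = 1680 mm²; tension across gage: (51 − 1×24)×6 = 162 mm². R_n = min(0.6×450×1680, 0.6×350×2688) + 1.0×450×162 = min(453.6, 564.48) + 72.9 = 526.5 kN. φR_n = 0.75 × 526.5 = 394.9 kN.
Governing: min(884.0, 714.4, 352.4, 419.6, 394.9) = 352.4 kN → net-section rupture.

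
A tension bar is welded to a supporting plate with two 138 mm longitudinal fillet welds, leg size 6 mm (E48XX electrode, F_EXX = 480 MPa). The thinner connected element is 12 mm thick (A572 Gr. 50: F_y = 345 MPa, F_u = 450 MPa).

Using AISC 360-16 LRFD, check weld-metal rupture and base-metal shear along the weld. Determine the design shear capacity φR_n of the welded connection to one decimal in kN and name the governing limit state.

Weld metal: throat = 0.707×6 = 4.242 mm, L = 2×138 = 276 mm. φR_n = 0.75 × 0.6 × 480 × 4.242 × 276 = 252.9 kN.
Base metal shear (12 mm plate): yield φR_n = 1.0×0.6×345×12×276 = 685.6 kN; rupture φR_n = 0.75×0.6×450×12×276 = 670.7 kN; take 670.7 kN (rupture).
Governing: min(252.9, 670.7) = 252.9 kN → weld metal.

252.9 kN (weld metal governs)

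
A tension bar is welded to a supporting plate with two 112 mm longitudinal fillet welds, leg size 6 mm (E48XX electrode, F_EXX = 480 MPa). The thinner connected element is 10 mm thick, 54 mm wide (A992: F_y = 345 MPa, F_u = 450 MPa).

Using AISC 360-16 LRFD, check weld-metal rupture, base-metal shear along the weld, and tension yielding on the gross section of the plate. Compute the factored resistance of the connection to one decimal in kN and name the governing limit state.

Weld metal: throat = 0.707×6 = 4.242 mm, L = 2×112 = 224 mm. φR_n = 0.75 × 0.6 × 480 × 4.242 × 224 = 205.2 kN.
Base metal shear (10 mm plate): yield φR_n = 1.0×0.6×345×10×224 = 463.7 kN; rupture φR_n = 0.75×0.6×450×10×224 = 453.6 kN; take 453.6 kN (rupture).
Tension yield (gross): A_g = 54×10 = 540 mm². φR_n = 0.90 × 345 × 540 = 167.7 kN.
Governing: min(205.2, 453.6, 167.7) = 167.7 kN → gross-section yield.

167.7 kN (gross-section yield governs)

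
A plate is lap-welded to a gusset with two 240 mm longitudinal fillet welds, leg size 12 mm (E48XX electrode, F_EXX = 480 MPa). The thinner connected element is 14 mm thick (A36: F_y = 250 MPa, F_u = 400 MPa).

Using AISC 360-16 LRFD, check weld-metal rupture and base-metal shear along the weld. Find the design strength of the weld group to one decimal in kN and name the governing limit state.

Weld metal: throat = 0.707×12 = 8.484 mm, L = 2×240 = 480 mm. φR_n = 0.75 × 0.6 × 480 × 8.484 × 480 = 879.6 kN.
Base metal shear (14 mm plate): yield φR_n = 1.0×0.6×250×14×480 = 1008.0 kN; rupture φR_n = 0.75×0.6×400×14×480 = 1209.6 kN; take 1008.0 kN (yield).
Governing: min(879.6, 1008.0) = 879.6 kN → weld metal.

879.6 kN (weld metal governs)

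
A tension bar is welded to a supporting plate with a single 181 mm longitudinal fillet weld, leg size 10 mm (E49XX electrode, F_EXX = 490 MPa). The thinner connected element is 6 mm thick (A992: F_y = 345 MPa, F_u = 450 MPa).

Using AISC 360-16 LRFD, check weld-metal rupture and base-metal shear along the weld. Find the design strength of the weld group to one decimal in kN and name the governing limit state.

219.9 kN (base-metal shear governs)

Weld metal: throat = 0.707×10 = 7.07 mm, L = 181 mm. φR_n = 0.75 × 0.6 × 490 × 7.07 × 181 = 282.2 kN.
Base metal shear (6 mm plate): yield φR_n = 1.0×0.6×345×6×181 = 224.8 kN; rupture φR_n = 0.75×0.6×450×6×181 = 219.9 kN; take 219.9 kN (rupture).
Governing: min(282.2, 219.9) = 219.9 kN → base-metal shear.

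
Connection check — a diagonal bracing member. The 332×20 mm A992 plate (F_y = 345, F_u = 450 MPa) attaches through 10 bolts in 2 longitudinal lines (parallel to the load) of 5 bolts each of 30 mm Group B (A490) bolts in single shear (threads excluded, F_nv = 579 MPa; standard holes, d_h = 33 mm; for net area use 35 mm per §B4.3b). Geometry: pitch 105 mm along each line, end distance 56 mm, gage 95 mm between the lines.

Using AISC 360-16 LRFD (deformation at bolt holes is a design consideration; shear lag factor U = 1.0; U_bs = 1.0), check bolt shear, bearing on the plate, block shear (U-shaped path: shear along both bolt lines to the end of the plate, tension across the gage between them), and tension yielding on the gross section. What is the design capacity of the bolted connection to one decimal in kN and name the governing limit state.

Bolt shear: A_b = π(30)²/4 = 706.86 mm². φR_n = 0.75 × 579 × 706.86 × 10 × 1 = 3069.5 kN.
Bearing (20 mm plate, F_u = 450 MPa): end bolts L_c = 56 − 33/2 = 39.5, R_n = min(1.2×39.5×20×450, 2.4×30×20×450) = 426.6 kN/bolt; interior L_c = 105 − 33 = 72, R_n = 648 kN/bolt. φR_n = 0.75 × (2×426.6 + 8×648) = 4527.9 kN.
Block shear: shear path 2×[56+4×105] = 2×476 mm, A_gv = 19040, A_nv = 2×(476 − 4.5×35)×20 = 12740 mm²; tension across gage: (95 − 1×35)×20 = 1200 mm². R_n = min(0.6×450×12740, 0.6×345×19040) + 1.0×450×1200 = min(3439.8, 3941.3) + 540 = 3979.8 kN. φR_n = 0.75 × 3979.8 = 2984.9 kN.
Tension yield (gross): A_g = 332×20 = 6640 mm². φR_n = 0.90 × 345 × 6640 = 2061.7 kN.
Governing: min(3069.5, 4527.9, 2984.9, 2061.7) = 2061.7 kN → gross-section yield.

2061.7 kN (gross-section yield governs)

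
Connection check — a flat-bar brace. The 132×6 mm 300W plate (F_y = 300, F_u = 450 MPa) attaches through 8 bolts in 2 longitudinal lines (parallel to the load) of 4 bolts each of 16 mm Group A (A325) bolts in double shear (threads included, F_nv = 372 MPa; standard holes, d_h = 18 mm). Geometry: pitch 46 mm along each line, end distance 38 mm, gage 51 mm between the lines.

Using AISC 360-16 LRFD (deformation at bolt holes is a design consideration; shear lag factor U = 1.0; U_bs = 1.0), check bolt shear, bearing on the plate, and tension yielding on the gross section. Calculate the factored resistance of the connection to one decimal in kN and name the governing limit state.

213.8 kN (gross-section yield governs)

Bolt shear: A_b = π(16)²/4 = 201.06 mm². φR_n = 0.75 × 372 × 201.06 × 8 × 2 = 897.5 kN.
Bearing (6 mm plate, F_u = 450 MPa): end bolts L_c = 38 − 18/2 = 29, R_n = min(1.2×29×6×450, 2.4×16×6×450) = 93.96 kN/bolt; interior L_c = 46 − 18 = 28, R_n = 90.72 kN/bolt. φR_n = 0.75 × (2×93.96 + 6×90.72) = 549.2 kN.
Tension yield (gross): A_g = 132×6 = 792 mm². φR_n = 0.90 × 300 × 792 = 213.8 kN.
Governing: min(897.5, 549.2, 213.8) = 213.8 kN → gross-section yield.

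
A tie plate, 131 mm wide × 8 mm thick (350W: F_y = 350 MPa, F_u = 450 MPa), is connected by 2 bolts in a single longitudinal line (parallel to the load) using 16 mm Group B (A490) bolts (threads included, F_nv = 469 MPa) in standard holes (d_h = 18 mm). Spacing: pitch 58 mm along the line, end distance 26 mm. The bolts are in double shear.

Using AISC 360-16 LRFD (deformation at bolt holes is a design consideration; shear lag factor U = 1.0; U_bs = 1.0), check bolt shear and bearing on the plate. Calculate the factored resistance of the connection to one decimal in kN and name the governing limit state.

158.8 kN (bearing governs)

Bolt shear: A_b = π(16)²/4 = 201.06 mm². φR_n = 0.75 × 469 × 201.06 × 2 × 2 = 282.9 kN.
Bearing (8 mm plate, F_u = 450 MPa): end bolts L_c = 26 − 18/2 = 17, R_n = min(1.2×17×8×450, 2.4×16×8×450) = 73.44 kN/bolt; interior L_c = 58 − 18 = 40, R_n = 138.24 kN/bolt. φR_n = 0.75 × (1×73.44 + 1×138.24) = 158.8 kN.
Governing: min(282.9, 158.8) = 158.8 kN → bearing.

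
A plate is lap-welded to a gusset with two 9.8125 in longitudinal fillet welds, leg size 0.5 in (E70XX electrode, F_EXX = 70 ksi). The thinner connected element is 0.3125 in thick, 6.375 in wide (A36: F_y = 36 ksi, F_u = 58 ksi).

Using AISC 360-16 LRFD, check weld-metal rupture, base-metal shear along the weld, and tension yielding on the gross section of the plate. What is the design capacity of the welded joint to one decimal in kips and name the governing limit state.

64.5 kips (gross-section yield governs)

Weld metal: throat = 0.707×0.5 = 0.3535 in, L = 2×9.8125 = 19.625 in. φR_n = 0.75 × 0.6 × 70 × 0.3535 × 19.625 = 218.5 kips.
Base metal shear (0.3125 in plate): yield φR_n = 1.0×0.6×36×0.3125×19.625 = 132.5 kips; rupture φR_n = 0.75×0.6×58×0.3125×19.625 = 160.1 kips; take 132.5 kips (yield).
Tension yield (gross): A_g = 6.375×0.3125 = 1.9922 in². φR_n = 0.90 × 36 × 1.9922 = 64.5 kips.
Governing: min(218.5, 132.5, 64.5) = 64.5 kips → gross-section yield.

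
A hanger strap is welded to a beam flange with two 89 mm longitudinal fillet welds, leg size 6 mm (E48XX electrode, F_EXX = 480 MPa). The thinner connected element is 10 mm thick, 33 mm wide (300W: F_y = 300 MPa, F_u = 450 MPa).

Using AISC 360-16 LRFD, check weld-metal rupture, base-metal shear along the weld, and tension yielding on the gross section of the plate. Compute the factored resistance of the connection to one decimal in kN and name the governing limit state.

Weld metal: throat = 0.707×6 = 4.242 mm, L = 2×89 = 178 mm. φR_n = 0.75 × 0.6 × 480 × 4.242 × 178 = 163.1 kN.
Base metal shear (10 mm plate): yield φR_n = 1.0×0.6×300×10×178 = 320.4 kN; rupture φR_n = 0.75×0.6×450×10×178 = 360.5 kN; take 320.4 kN (yield).
Tension yield (gross): A_g = 33×10 = 330 mm². φR_n = 0.90 × 300 × 330 = 89.1 kN.
Governing: min(163.1, 320.4, 89.1) = 89.1 kN → gross-section yield.

89.1 kN (gross-section yield governs)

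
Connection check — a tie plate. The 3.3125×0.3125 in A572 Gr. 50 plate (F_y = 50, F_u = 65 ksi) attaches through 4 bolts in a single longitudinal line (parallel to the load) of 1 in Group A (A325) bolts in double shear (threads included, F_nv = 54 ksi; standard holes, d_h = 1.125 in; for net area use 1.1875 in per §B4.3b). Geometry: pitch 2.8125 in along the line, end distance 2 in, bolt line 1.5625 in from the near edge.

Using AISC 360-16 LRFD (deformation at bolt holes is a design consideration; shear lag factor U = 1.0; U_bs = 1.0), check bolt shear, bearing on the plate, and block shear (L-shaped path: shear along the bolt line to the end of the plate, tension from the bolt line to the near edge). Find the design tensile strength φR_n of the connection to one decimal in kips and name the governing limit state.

Bolt shear: A_b = π(1)²/4 = 0.7854 in². φR_n = 0.75 × 54 × 0.7854 × 4 × 2 = 254.5 kips.
Bearing (0.3125 in plate, F_u = 65 ksi): end bolts L_c = 2 − 1.125/2 = 1.4375, R_n = min(1.2×1.4375×0.3125×65, 2.4×1×0.3125×65) = 35.039 kips/bolt; interior L_c = 2.8125 − 1.125 = 1.6875, R_n = 41.133 kips/bolt. φR_n = 0.75 × (1×35.039 + 3×41.133) = 118.8 kips.
Block shear: shear path 1×[2+3×2.8125] = 1×10.4375 in, A_gv = 3.2617, A_nv = 1×(10.4375 − 3.5×1.1875)×0.3125 = 1.9629 in²; tension to near edge: (1.5625 − 0.5×1.1875)×0.3125 = 0.30273 in². R_n = min(0.6×65×1.9629, 0.6×50×3.2617) + 1.0×65×0.30273 = min(76.553, 97.851) + 19.677 = 96.23 kips. φR_n = 0.75 × 96.23 = 72.2 kips.
Governing: min(254.5, 118.8, 72.2) = 72.2 kips → block shear.

72.2 kips (block shear governs)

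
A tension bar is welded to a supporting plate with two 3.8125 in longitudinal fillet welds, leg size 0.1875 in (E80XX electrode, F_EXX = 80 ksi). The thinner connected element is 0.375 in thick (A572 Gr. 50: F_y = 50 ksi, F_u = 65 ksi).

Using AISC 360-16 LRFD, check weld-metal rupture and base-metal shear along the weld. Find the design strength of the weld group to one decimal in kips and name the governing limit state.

Weld metal: throat = 0.707×0.1875 = 0.13256 in, L = 2×3.8125 = 7.625 in. φR_n = 0.75 × 0.6 × 80 × 0.13256 × 7.625 = 36.4 kips.
Base metal shear (0.375 in plate): yield φR_n = 1.0×0.6×50×0.375×7.625 = 85.8 kips; rupture φR_n = 0.75×0.6×65×0.375×7.625 = 83.6 kips; take 83.6 kips (rupture).
Governing: min(36.4, 83.6) = 36.4 kips → weld metal.

36.4 kips (weld metal governs)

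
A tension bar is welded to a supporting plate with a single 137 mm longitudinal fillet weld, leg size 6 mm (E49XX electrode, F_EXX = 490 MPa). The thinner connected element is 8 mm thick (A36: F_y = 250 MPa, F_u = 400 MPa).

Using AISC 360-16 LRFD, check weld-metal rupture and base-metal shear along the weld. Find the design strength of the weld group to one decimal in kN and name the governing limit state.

Weld metal: throat = 0.707×6 = 4.242 mm, L = 137 mm. φR_n = 0.75 × 0.6 × 490 × 4.242 × 137 = 128.1 kN.
Base metal shear (8 mm plate): yield φR_n = 1.0×0.6×250×8×137 = 164.4 kN; rupture φR_n = 0.75×0.6×400×8×137 = 197.3 kN; take 164.4 kN (yield).
Governing: min(128.1, 164.4) = 128.1 kN → weld metal.

128.1 kN (weld metal governs)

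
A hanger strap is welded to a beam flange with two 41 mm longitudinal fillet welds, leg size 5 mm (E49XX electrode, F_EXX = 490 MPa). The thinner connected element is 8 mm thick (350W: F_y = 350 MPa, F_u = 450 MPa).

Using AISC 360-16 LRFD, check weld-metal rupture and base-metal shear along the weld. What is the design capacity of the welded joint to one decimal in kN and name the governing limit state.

Weld metal: throat = 0.707×5 = 3.535 mm, L = 2×41 = 82 mm. φR_n = 0.75 × 0.6 × 490 × 3.535 × 82 = 63.9 kN.
Base metal shear (8 mm plate): yield φR_n = 1.0×0.6×350×8×82 = 137.8 kN; rupture φR_n = 0.75×0.6×450×8×82 = 132.8 kN; take 132.8 kN (rupture).
Governing: min(63.9, 132.8) = 63.9 kN → weld metal.

63.9 kN (weld metal governs)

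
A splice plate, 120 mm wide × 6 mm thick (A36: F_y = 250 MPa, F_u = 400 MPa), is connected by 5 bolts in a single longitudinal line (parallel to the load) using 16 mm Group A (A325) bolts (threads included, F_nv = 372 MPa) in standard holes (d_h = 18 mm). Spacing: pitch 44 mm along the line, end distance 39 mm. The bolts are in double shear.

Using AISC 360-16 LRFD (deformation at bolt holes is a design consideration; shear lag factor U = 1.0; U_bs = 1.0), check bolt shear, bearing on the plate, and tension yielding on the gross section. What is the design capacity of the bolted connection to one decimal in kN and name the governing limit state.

162.0 kN (gross-section yield governs)

Bolt shear: A_b = π(16)²/4 = 201.06 mm². φR_n = 0.75 × 372 × 201.06 × 5 × 2 = 561.0 kN.
Bearing (6 mm plate, F_u = 400 MPa): end bolts L_c = 39 − 18/2 = 30, R_n = min(1.2×30×6×400, 2.4×16×6×400) = 86.4 kN/bolt; interior L_c = 44 − 18 = 26, R_n = 74.88 kN/bolt. φR_n = 0.75 × (1×86.4 + 4×74.88) = 289.4 kN.
Tension yield (gross): A_g = 120×6 = 720 mm². φR_n = 0.90 × 250 × 720 = 162.0 kN.
Governing: min(561.0, 289.4, 162.0) = 162.0 kN → gross-section yield.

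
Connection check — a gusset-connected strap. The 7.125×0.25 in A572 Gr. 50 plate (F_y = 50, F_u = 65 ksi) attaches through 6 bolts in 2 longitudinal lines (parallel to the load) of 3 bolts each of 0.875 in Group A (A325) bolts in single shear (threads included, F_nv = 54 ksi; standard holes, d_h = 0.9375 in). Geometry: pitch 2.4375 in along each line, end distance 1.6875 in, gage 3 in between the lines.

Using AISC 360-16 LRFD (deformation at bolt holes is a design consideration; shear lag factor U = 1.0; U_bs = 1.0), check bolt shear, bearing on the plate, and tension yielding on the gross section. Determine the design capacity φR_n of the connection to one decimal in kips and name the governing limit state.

80.2 kips (gross-section yield governs)

Bolt shear: A_b = π(0.875)²/4 = 0.60132 in². φR_n = 0.75 × 54 × 0.60132 × 6 × 1 = 146.1 kips.
Bearing (0.25 in plate, F_u = 65 ksi): end bolts L_c = 1.6875 − 0.9375/2 = 1.21875, R_n = min(1.2×1.21875×0.25×65, 2.4×0.875×0.25×65) = 23.766 kips/bolt; interior L_c = 2.4375 − 0.9375 = 1.5, R_n = 29.25 kips/bolt. φR_n = 0.75 × (2×23.766 + 4×29.25) = 123.4 kips.
Tension yield (gross): A_g = 7.125×0.25 = 1.7813 in². φR_n = 0.90 × 50 × 1.7813 = 80.2 kips.
Governing: min(146.1, 123.4, 80.2) = 80.2 kips → gross-section yield.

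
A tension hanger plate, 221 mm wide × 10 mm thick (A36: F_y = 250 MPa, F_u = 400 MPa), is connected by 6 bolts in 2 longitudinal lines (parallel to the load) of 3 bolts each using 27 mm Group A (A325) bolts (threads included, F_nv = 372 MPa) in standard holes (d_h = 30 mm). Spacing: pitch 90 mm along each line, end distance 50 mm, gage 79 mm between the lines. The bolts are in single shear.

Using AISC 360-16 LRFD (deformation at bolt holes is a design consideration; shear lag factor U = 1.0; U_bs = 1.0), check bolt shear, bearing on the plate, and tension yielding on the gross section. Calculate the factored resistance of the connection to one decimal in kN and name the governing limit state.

Bolt shear: A_b = π(27)²/4 = 572.56 mm². φR_n = 0.75 × 372 × 572.56 × 6 × 1 = 958.5 kN.
Bearing (10 mm plate, F_u = 400 MPa): end bolts L_c = 50 − 30/2 = 35, R_n = min(1.2×35×10×400, 2.4×27×10×400) = 168 kN/bolt; interior L_c = 90 − 30 = 60, R_n = 259.2 kN/bolt. φR_n = 0.75 × (2×168 + 4×259.2) = 1029.6 kN.
Tension yield (gross): A_g = 221×10 = 2210 mm². φR_n = 0.90 × 250 × 2210 = 497.3 kN.
Governing: min(958.5, 1029.6, 497.3) = 497.3 kN → gross-section yield.

497.3 kN (gross-section yield governs)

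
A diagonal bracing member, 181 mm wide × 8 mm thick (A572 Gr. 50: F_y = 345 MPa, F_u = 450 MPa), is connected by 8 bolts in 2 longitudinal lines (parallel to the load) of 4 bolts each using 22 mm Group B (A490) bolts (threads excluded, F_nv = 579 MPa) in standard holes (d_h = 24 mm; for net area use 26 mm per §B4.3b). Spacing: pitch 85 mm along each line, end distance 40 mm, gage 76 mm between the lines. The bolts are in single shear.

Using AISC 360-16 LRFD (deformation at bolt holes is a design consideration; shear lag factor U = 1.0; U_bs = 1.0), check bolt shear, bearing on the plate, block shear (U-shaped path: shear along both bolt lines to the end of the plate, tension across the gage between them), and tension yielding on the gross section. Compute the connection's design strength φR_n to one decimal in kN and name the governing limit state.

Bolt shear: A_b = π(22)²/4 = 380.13 mm². φR_n = 0.75 × 579 × 380.13 × 8 × 1 = 1320.6 kN.
Bearing (8 mm plate, F_u = 450 MPa): end bolts L_c = 40 − 24/2 = 28, R_n = min(1.2×28×8×450, 2.4×22×8×450) = 120.96 kN/bolt; interior L_c = 85 − 24 = 61, R_n = 190.08 kN/bolt. φR_n = 0.75 × (2×120.96 + 6×190.08) = 1036.8 kN.
Block shear: shear path 2×[40+3×85] = 2×295 mm, A_gv = 4720, A_nv = 2×(295 − 3.5×26)×8 = 3264 mm²; tension across gage: (76 − 1×26)×8 = 400 mm². R_n = min(0.6×450×3264, 0.6×345×4720) + 1.0×450×400 = min(881.28, 977.04) + 180 = 1061.3 kN. φR_n = 0.75 × 1061.3 = 796.0 kN.
Tension yield (gross): A_g = 181×8 = 1448 mm². φR_n = 0.90 × 345 × 1448 = 449.6 kN.
Governing: min(1320.6, 1036.8, 796.0, 449.6) = 449.6 kN → gross-section yield.

449.6 kN (gross-section yield governs)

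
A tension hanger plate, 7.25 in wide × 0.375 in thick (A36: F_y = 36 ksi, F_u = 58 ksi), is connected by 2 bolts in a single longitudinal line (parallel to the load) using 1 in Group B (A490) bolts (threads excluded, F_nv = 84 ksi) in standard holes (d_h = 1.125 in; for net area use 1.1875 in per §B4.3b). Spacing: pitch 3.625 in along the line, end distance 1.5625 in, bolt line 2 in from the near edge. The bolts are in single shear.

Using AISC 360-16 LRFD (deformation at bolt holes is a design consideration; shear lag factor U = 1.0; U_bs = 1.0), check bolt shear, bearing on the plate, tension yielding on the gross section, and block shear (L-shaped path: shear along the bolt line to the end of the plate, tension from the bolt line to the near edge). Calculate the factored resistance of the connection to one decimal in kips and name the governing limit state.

Bolt shear: A_b = π(1)²/4 = 0.7854 in². φR_n = 0.75 × 84 × 0.7854 × 2 × 1 = 99.0 kips.
Bearing (0.375 in plate, F_u = 58 ksi): end bolts L_c = 1.5625 − 1.125/2 = 1, R_n = min(1.2×1×0.375×58, 2.4×1×0.375×58) = 26.1 kips/bolt; interior L_c = 3.625 − 1.125 = 2.5, R_n = 52.2 kips/bolt. φR_n = 0.75 × (1×26.1 + 1×52.2) = 58.7 kips.
Tension yield (gross): A_g = 7.25×0.375 = 2.7188 in². φR_n = 0.90 × 36 × 2.7188 = 88.1 kips.
Block shear: shear path 1×[1.5625+1×3.625] = 1×5.1875 in, A_gv = 1.9453, A_nv = 1×(5.1875 − 1.5×1.1875)×0.375 = 1.2773 in²; tension to near edge: (2 − 0.5×1.1875)×0.375 = 0.52734 in². R_n = min(0.6×58×1.2773, 0.6×36×1.9453) + 1.0×58×0.52734 = min(44.45, 42.018) + 30.586 = 72.604 kips. φR_n = 0.75 × 72.604 = 54.5 kips.
Governing: min(99.0, 58.7, 88.1, 54.5) = 54.5 kips → block shear.

54.5 kips (block shear governs)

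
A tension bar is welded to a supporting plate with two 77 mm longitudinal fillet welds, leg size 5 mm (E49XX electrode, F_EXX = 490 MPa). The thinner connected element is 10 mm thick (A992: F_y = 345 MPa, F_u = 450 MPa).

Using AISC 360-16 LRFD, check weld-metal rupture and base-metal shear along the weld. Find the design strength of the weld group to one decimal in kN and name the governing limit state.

120.0 kN (weld metal governs)

Weld metal: throat = 0.707×5 = 3.535 mm, L = 2×77 = 154 mm. φR_n = 0.75 × 0.6 × 490 × 3.535 × 154 = 120.0 kN.
Base metal shear (10 mm plate): yield φR_n = 1.0×0.6×345×10×154 = 318.8 kN; rupture φR_n = 0.75×0.6×450×10×154 = 311.9 kN; take 311.9 kN (rupture).
Governing: min(120.0, 311.9) = 120.0 kN → weld metal.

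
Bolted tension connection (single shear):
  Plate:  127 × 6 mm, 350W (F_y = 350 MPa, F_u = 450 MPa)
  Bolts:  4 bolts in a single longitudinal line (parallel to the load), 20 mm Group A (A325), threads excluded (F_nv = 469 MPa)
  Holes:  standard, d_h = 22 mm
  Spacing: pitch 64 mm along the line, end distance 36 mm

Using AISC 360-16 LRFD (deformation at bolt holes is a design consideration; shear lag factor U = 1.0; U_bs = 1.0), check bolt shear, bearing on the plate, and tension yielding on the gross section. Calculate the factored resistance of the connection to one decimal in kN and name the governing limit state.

240.0 kN (gross-section yield governs)

Bolt shear: A_b = π(20)²/4 = 314.16 mm². φR_n = 0.75 × 469 × 314.16 × 4 × 1 = 442.0 kN.
Bearing (6 mm plate, F_u = 450 MPa): end bolts L_c = 36 − 22/2 = 25, R_n = min(1.2×25×6×450, 2.4×20×6×450) = 81 kN/bolt; interior L_c = 64 − 22 = 42, R_n = 129.6 kN/bolt. φR_n = 0.75 × (1×81 + 3×129.6) = 352.4 kN.
Tension yield (gross): A_g = 127×6 = 762 mm². φR_n = 0.90 × 350 × 762 = 240.0 kN.
Governing: min(442.0, 352.4, 240.0) = 240.0 kN → gross-section yield.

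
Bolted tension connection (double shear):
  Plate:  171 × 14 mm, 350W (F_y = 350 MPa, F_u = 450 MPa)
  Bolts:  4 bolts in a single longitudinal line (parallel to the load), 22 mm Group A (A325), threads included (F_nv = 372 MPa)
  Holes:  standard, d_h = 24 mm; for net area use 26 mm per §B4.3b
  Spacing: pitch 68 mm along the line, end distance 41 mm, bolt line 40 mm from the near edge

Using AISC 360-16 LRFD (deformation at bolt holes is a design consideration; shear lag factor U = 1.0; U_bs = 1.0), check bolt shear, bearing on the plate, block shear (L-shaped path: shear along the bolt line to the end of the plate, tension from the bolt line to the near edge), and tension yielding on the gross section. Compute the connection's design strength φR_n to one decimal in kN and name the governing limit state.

Bolt shear: A_b = π(22)²/4 = 380.13 mm². φR_n = 0.75 × 372 × 380.13 × 4 × 2 = 848.5 kN.
Bearing (14 mm plate, F_u = 450 MPa): end bolts L_c = 41 − 24/2 = 29, R_n = min(1.2×29×14×450, 2.4×22×14×450) = 219.24 kN/bolt; interior L_c = 68 − 24 = 44, R_n = 332.64 kN/bolt. φR_n = 0.75 × (1×219.24 + 3×332.64) = 912.9 kN.
Block shear: shear path 1×[41+3×68] = 1×245 mm, A_gv = 3430, A_nv = 1×(245 − 3.5×26)×14 = 2156 mm²; tension to near edge: (40 − 0.5×26)×14 = 378 mm². R_n = min(0.6×450×2156, 0.6×350×3430) + 1.0×450×378 = min(582.12, 720.3) + 170.1 = 752.22 kN. φR_n = 0.75 × 752.22 = 564.2 kN.
Tension yield (gross): A_g = 171×14 = 2394 mm². φR_n = 0.90 × 350 × 2394 = 754.1 kN.
Governing: min(848.5, 912.9, 564.2, 754.1) = 564.2 kN → block shear.

564.2 kN (block shear governs)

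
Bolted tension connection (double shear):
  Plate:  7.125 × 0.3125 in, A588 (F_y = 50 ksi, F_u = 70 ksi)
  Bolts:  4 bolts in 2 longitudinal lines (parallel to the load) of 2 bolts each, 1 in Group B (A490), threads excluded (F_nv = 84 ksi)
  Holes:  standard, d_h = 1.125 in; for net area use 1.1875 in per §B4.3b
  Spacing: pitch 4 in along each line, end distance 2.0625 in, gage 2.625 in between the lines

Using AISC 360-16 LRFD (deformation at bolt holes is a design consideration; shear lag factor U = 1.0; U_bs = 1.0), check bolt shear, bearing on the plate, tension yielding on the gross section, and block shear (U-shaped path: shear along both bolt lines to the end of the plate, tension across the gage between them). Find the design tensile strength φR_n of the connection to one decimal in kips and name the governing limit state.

100.2 kips (gross-section yield governs)

Bolt shear: A_b = π(1)²/4 = 0.7854 in². φR_n = 0.75 × 84 × 0.7854 × 4 × 2 = 395.8 kips.
Bearing (0.3125 in plate, F_u = 70 ksi): end bolts L_c = 2.0625 − 1.125/2 = 1.5, R_n = min(1.2×1.5×0.3125×70, 2.4×1×0.3125×70) = 39.375 kips/bolt; interior L_c = 4 − 1.125 = 2.875, R_n = 52.5 kips/bolt. φR_n = 0.75 × (2×39.375 + 2×52.5) = 137.8 kips.
Tension yield (gross): A_g = 7.125×0.3125 = 2.2266 in². φR_n = 0.90 × 50 × 2.2266 = 100.2 kips.
Block shear: shear path 2×[2.0625+1×4] = 2×6.0625 in, A_gv = 3.7891, A_nv = 2×(6.0625 − 1.5×1.1875)×0.3125 = 2.6758 in²; tension across gage: (2.625 − 1×1.1875)×0.3125 = 0.44922 in². R_n = min(0.6×70×2.6758, 0.6×50×3.7891) + 1.0×70×0.44922 = min(112.38, 113.67) + 31.445 = 143.83 kips. φR_n = 0.75 × 143.83 = 107.9 kips.
Governing: min(395.8, 137.8, 100.2, 107.9) = 100.2 kips → gross-section yield.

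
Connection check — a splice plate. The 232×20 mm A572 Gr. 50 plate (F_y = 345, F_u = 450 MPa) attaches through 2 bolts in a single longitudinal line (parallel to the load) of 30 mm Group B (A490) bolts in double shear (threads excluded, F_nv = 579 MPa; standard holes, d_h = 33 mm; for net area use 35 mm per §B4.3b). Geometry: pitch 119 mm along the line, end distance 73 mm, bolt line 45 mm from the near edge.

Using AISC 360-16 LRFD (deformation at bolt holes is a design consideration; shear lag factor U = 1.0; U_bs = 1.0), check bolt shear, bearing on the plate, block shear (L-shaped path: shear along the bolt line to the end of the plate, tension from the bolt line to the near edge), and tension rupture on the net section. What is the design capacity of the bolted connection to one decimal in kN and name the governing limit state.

Bolt shear: A_b = π(30)²/4 = 706.86 mm². φR_n = 0.75 × 579 × 706.86 × 2 × 2 = 1227.8 kN.
Bearing (20 mm plate, F_u = 450 MPa): end bolts L_c = 73 − 33/2 = 56.5, R_n = min(1.2×56.5×20×450, 2.4×30×20×450) = 610.2 kN/bolt; interior L_c = 119 − 33 = 86, R_n = 648 kN/bolt. φR_n = 0.75 × (1×610.2 + 1×648) = 943.7 kN.
Block shear: shear path 1×[73+1×119] = 1×192 mm, A_gv = 3840, A_nv = 1×(192 − 1.5×35)×20 = 2790 mm²; tension to near edge: (45 − 0.5×35)×20 = 550 mm². R_n = min(0.6×450×2790, 0.6×345×3840) + 1.0×450×550 = min(753.3, 794.88) + 247.5 = 1000.8 kN. φR_n = 0.75 × 1000.8 = 750.6 kN.
Tension rupture (net): A_n = (232 − 1×35)×20 = 3940 mm² (U = 1.0, A_e = A_n). φR_n = 0.75 × 450 × 3940 = 1329.8 kN.
Governing: min(1227.8, 943.7, 750.6, 1329.8) = 750.6 kN → block shear.

750.6 kN (block shear governs)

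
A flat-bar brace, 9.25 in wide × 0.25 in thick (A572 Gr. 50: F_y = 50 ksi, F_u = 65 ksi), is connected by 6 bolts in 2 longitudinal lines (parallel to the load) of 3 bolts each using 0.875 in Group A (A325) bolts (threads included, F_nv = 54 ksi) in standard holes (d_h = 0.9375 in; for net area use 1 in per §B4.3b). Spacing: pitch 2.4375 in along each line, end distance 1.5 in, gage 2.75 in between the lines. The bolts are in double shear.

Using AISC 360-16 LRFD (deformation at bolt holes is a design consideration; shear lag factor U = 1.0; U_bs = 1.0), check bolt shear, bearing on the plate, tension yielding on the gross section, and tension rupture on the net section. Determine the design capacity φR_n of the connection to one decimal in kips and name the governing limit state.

Bolt shear: A_b = π(0.875)²/4 = 0.60132 in². φR_n = 0.75 × 54 × 0.60132 × 6 × 2 = 292.2 kips.
Bearing (0.25 in plate, F_u = 65 ksi): end bolts L_c = 1.5 − 0.9375/2 = 1.03125, R_n = min(1.2×1.03125×0.25×65, 2.4×0.875×0.25×65) = 20.109 kips/bolt; interior L_c = 2.4375 − 0.9375 = 1.5, R_n = 29.25 kips/bolt. φR_n = 0.75 × (2×20.109 + 4×29.25) = 117.9 kips.
Tension yield (gross): A_g = 9.25×0.25 = 2.3125 in². φR_n = 0.90 × 50 × 2.3125 = 104.1 kips.
Tension rupture (net): A_n = (9.25 − 2×1)×0.25 = 1.8125 in² (U = 1.0, A_e = A_n). φR_n = 0.75 × 65 × 1.8125 = 88.4 kips.
Governing: min(292.2, 117.9, 104.1, 88.4) = 88.4 kips → net-section rupture.

88.4 kips (net-section rupture governs)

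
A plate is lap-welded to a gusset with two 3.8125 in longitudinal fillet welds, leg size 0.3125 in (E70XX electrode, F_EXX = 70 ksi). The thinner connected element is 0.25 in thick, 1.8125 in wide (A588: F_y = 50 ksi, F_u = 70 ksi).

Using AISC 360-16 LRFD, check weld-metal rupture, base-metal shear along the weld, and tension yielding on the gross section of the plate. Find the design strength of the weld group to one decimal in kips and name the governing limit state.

Weld metal: throat = 0.707×0.3125 = 0.22094 in, L = 2×3.8125 = 7.625 in. φR_n = 0.75 × 0.6 × 70 × 0.22094 × 7.625 = 53.1 kips.
Base metal shear (0.25 in plate): yield φR_n = 1.0×0.6×50×0.25×7.625 = 57.2 kips; rupture φR_n = 0.75×0.6×70×0.25×7.625 = 60.0 kips; take 57.2 kips (yield).
Tension yield (gross): A_g = 1.8125×0.25 = 0.45313 in². φR_n = 0.90 × 50 × 0.45313 = 20.4 kips.
Governing: min(53.1, 57.2, 20.4) = 20.4 kips → gross-section yield.

20.4 kips (gross-section yield governs)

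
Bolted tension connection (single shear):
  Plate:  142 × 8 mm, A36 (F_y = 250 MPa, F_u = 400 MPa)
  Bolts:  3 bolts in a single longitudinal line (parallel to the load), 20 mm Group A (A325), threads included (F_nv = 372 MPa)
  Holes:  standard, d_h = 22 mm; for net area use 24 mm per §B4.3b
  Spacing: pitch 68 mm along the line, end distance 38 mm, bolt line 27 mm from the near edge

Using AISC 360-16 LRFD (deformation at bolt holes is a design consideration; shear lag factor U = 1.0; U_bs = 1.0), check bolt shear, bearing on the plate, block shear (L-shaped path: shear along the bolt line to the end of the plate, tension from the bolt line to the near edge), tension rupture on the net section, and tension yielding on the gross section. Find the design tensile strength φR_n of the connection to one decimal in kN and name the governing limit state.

Bolt shear: A_b = π(20)²/4 = 314.16 mm². φR_n = 0.75 × 372 × 314.16 × 3 × 1 = 263.0 kN.
Bearing (8 mm plate, F_u = 400 MPa): end bolts L_c = 38 − 22/2 = 27, R_n = min(1.2×27×8×400, 2.4×20×8×400) = 103.68 kN/bolt; interior L_c = 68 − 22 = 46, R_n = 153.6 kN/bolt. φR_n = 0.75 × (1×103.68 + 2×153.6) = 308.2 kN.
Block shear: shear path 1×[38+2×68] = 1×174 mm, A_gv = 1392, A_nv = 1×(174 − 2.5×24)×8 = 912 mm²; tension to near edge: (27 − 0.5×24)×8 = 120 mm². R_n = min(0.6×400×912, 0.6×250×1392) + 1.0×400×120 = min(218.88, 208.8) + 48 = 256.8 kN. φR_n = 0.75 × 256.8 = 192.6 kN.
Tension rupture (net): A_n = (142 − 1×24)×8 = 944 mm² (U = 1.0, A_e = A_n). φR_n = 0.75 × 400 × 944 = 283.2 kN.
Tension yield (gross): A_g = 142×8 = 1136 mm². φR_n = 0.90 × 250 × 1136 = 255.6 kN.
Governing: min(263.0, 308.2, 192.6, 283.2, 255.6) = 192.6 kN → block shear.

192.6 kN (block shear governs)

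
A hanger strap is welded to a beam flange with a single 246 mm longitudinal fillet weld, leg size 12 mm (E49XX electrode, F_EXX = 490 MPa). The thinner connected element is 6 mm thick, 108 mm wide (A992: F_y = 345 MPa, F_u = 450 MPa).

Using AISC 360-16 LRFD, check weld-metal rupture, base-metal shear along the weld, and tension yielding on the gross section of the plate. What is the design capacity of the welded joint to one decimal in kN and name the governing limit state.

Weld metal: throat = 0.707×12 = 8.484 mm, L = 246 mm. φR_n = 0.75 × 0.6 × 490 × 8.484 × 246 = 460.2 kN.
Base metal shear (6 mm plate): yield φR_n = 1.0×0.6×345×6×246 = 305.5 kN; rupture φR_n = 0.75×0.6×450×6×246 = 298.9 kN; take 298.9 kN (rupture).
Tension yield (gross): A_g = 108×6 = 648 mm². φR_n = 0.90 × 345 × 648 = 201.2 kN.
Governing: min(460.2, 298.9, 201.2) = 201.2 kN → gross-section yield.

201.2 kN (gross-section yield governs)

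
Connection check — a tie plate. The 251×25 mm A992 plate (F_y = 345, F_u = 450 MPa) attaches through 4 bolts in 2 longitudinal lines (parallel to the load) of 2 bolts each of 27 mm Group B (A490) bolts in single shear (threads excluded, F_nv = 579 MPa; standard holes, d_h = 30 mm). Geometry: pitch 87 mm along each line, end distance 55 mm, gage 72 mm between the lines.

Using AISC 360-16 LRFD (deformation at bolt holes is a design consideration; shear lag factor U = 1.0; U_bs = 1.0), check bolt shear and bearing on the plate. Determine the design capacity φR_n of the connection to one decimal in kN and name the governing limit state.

994.5 kN (bolt shear governs)

Bolt shear: A_b = π(27)²/4 = 572.56 mm². φR_n = 0.75 × 579 × 572.56 × 4 × 1 = 994.5 kN.
Bearing (25 mm plate, F_u = 450 MPa): end bolts L_c = 55 − 30/2 = 40, R_n = min(1.2×40×25×450, 2.4×27×25×450) = 540 kN/bolt; interior L_c = 87 − 30 = 57, R_n = 729 kN/bolt. φR_n = 0.75 × (2×540 + 2×729) = 1903.5 kN.
Governing: min(994.5, 1903.5) = 994.5 kN → bolt shear.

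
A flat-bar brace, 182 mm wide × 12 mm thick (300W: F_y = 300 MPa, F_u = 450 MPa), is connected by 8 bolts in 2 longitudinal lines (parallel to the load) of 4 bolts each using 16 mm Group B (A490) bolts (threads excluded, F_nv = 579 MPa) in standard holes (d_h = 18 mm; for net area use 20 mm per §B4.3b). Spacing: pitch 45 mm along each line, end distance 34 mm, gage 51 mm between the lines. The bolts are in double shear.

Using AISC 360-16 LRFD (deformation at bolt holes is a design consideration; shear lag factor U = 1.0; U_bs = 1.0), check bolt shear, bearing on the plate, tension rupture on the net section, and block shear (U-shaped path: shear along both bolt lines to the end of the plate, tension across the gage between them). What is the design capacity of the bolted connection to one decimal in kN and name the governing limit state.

575.1 kN (net-section rupture governs)

Bolt shear: A_b = π(16)²/4 = 201.06 mm². φR_n = 0.75 × 579 × 201.06 × 8 × 2 = 1397.0 kN.
Bearing (12 mm plate, F_u = 450 MPa): end bolts L_c = 34 − 18/2 = 25, R_n = min(1.2×25×12×450, 2.4×16×12×450) = 162 kN/bolt; interior L_c = 45 − 18 = 27, R_n = 174.96 kN/bolt. φR_n = 0.75 × (2×162 + 6×174.96) = 1030.3 kN.
Tension rupture (net): A_n = (182 − 2×20)×12 = 1704 mm² (U = 1.0, A_e = A_n). φR_n = 0.75 × 450 × 1704 = 575.1 kN.
Block shear: shear path 2×[34+3×45] = 2×169 mm, A_gv = 4056, A_nv = 2×(169 − 3.5×20)×12 = 2376 mm²; tension across gage: (51 − 1×20)×12 = 372 mm². R_n = min(0.6×450×2376, 0.6×300×4056) + 1.0×450×372 = min(641.52, 730.08) + 167.4 = 808.92 kN. φR_n = 0.75 × 808.92 = 606.7 kN.
Governing: min(1397.0, 1030.3, 575.1, 606.7) = 575.1 kN → net-section rupture.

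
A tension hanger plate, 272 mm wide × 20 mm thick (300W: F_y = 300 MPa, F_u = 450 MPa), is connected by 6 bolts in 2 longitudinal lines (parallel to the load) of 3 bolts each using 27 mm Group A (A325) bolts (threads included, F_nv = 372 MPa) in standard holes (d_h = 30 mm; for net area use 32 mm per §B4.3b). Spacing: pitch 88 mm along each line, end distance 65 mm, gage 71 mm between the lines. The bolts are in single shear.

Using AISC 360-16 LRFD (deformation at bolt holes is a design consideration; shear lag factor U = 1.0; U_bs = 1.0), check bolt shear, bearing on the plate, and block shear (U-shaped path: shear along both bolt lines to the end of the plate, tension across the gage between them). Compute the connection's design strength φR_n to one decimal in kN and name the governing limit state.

958.5 kN (bolt shear governs)

Bolt shear: A_b = π(27)²/4 = 572.56 mm². φR_n = 0.75 × 372 × 572.56 × 6 × 1 = 958.5 kN.
Bearing (20 mm plate, F_u = 450 MPa): end bolts L_c = 65 − 30/2 = 50, R_n = min(1.2×50×20×450, 2.4×27×20×450) = 540 kN/bolt; interior L_c = 88 − 30 = 58, R_n = 583.2 kN/bolt. φR_n = 0.75 × (2×540 + 4×583.2) = 2559.6 kN.
Block shear: shear path 2×[65+2×88] = 2×241 mm, A_gv = 9640, A_nv = 2×(241 − 2.5×32)×20 = 6440 mm²; tension across gage: (71 − 1×32)×20 = 780 mm². R_n = min(0.6×450×6440, 0.6×300×9640) + 1.0×450×780 = min(1738.8, 1735.2) + 351 = 2086.2 kN. φR_n = 0.75 × 2086.2 = 1564.7 kN.
Governing: min(958.5, 2559.6, 1564.7) = 958.5 kN → bolt shear.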